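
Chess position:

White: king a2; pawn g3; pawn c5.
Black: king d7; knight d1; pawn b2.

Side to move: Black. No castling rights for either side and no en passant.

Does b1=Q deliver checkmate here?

no

After b1=Q: white king on a2; in check: yes, from the black queen on b1.
White has 2 legal replies: Ka3, Kxb1.
In check but a legal move exists → not checkmate.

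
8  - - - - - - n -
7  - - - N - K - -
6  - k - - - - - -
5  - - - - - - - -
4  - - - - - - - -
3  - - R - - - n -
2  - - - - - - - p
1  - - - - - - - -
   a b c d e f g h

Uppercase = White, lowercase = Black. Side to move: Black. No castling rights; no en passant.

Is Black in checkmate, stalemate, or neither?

Black to move; black king on b6.
In check: yes, from the white knight on d7.
Legal moves for Black: Kb7, Ka7, Ka6, Kb5, Ka5.
Black is in check but has 5 legal moves → neither.

neither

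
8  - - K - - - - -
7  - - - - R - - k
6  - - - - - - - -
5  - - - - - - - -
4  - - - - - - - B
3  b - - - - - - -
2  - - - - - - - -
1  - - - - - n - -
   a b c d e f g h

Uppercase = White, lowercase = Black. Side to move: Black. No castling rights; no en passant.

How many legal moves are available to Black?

Black to move; king on h7.
In check: yes, from the white rook on e7.
Legal moves: Kh8, Kg8, Kh6, Kg6, Bxe7.
Count: 5.

5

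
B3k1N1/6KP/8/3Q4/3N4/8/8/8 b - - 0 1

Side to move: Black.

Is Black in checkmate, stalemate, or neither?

Black to move; black king on e8.
In check: no.
King squares — d7: attacked by Qd5; e7: attacked by Ng8; f7: attacked by Qd5; d8: attacked by Qd5; f8: attacked by Kg7.
Legal moves for Black: none.
Not in check and no legal moves → stalemate.

stalemate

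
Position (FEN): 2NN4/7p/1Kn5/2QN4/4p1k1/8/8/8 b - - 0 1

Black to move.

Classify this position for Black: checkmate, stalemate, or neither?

Black to move; black king on g4.
In check: no.
Legal moves for Black: Nxd8, Nb8, Ne7, Na7, Ne5, Na5, Nd4, Nb4, Kh5, Kg5, Kf5, Kh4, Kh3, Kg3, Kf3, h6, e3, h5.
Black has 18 legal moves and is not in check → neither.

neither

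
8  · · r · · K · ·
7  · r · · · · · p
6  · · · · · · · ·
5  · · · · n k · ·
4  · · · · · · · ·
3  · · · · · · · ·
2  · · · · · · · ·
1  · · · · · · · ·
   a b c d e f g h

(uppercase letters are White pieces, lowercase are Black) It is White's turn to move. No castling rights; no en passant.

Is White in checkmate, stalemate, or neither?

checkmate

White to move; white king on f8.
In check: yes, from the black rook on c8.
King squares — e7: attacked by Rb7; f7: attacked by Ne5; g7: attacked by Rb7; e8: attacked by Rc8; g8: attacked by Rc8.
Legal moves for White: none.
In check with no legal moves → checkmate.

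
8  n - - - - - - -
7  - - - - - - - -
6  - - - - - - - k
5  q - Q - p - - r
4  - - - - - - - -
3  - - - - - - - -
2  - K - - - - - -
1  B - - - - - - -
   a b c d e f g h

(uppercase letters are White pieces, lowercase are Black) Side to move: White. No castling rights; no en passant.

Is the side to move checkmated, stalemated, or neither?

neither

White to move; white king on b2.
In check: no.
Legal moves for White include: Qf8+, Qc8, Qe7, Qc7, Qa7, Qd6+, Qc6+, Qb6+, Qxe5, Qd5, Qb5, Qxa5, Qd4, Qc4, Qb4, Qe3+, Qc3, Qa3, ... (list truncated; more exist).
White has legal moves and is not in check → neither.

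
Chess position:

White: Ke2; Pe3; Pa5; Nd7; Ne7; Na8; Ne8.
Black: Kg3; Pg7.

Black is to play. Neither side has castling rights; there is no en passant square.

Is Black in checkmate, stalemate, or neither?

Black to move; black king on g3.
In check: no.
Legal moves for Black: Kh4, Kg4, Kh3, Kh2, Kg2, g6, g5.
Black has 7 legal moves and is not in check → neither.

neither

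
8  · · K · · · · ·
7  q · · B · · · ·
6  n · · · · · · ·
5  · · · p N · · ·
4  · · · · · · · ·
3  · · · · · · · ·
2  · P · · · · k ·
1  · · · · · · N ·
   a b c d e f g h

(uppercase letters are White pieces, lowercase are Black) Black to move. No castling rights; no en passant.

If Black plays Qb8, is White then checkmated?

yes

After Qb8: white king on c8; in check: yes, from the black queen on b8.
King squares — b7: attacked by Qb8; c7: attacked by Na6; d7: own bishop; b8: attacked by Na6; d8: attacked by Qb8.
White has no legal moves → checkmate.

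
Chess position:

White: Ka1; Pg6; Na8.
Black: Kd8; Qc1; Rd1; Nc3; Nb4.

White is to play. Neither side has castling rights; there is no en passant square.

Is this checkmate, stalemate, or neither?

White to move; white king on a1.
In check: yes, from the black queen on c1.
King squares — b1: attacked by Qc1; a2: attacked by Nc3; b2: attacked by Qc1.
Legal moves for White: none.
In check with no legal moves → checkmate.

checkmate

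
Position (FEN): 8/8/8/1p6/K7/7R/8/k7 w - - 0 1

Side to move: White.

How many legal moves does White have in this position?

White to move; king on a4.
In check: yes, from the black pawn on b5.
Legal moves: Kxb5, Ka5, Kb4, Kb3, Ka3.
Count: 5.

5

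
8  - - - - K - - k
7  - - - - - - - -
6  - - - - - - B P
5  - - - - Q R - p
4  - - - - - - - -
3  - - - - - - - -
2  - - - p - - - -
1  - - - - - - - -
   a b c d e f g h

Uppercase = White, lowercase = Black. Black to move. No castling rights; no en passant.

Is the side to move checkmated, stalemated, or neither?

neither

Black to move; black king on h8.
In check: yes, from the white queen on e5.
King squares — g7: attacked by Qe5; h7: attacked by Bg6; g8: available.
Legal moves for Black: Kg8.
Black is in check but has 1 legal move → neither.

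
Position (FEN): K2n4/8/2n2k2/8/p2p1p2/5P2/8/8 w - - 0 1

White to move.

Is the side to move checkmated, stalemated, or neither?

stalemate

White to move; white king on a8.
In check: no.
King squares — a7: attacked by Nc6; b7: attacked by Nd8; b8: attacked by Nc6.
Legal moves for White: none.
Not in check and no legal moves → stalemate.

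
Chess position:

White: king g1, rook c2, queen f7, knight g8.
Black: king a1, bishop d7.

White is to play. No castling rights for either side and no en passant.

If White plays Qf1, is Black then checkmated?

yes

After Qf1: black king on a1; in check: yes, from the white queen on f1.
King squares — b1: attacked by Qf1; a2: attacked by Rc2; b2: attacked by Rc2.
Black has no legal moves → checkmate.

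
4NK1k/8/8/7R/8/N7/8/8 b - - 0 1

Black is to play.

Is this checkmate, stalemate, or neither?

Black to move; black king on h8.
In check: yes, from the white rook on h5.
King squares — g7: attacked by Ne8; h7: attacked by Rh5; g8: attacked by Kf8.
Legal moves for Black: none.
In check with no legal moves → checkmate.

checkmate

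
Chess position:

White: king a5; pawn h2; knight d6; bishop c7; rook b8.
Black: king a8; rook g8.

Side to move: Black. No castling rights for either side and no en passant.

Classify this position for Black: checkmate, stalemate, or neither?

neither

Black to move; black king on a8.
In check: yes, from the white rook on b8.
Legal moves for Black: Ka7, Rxb8.
Black is in check but has 2 legal moves → neither.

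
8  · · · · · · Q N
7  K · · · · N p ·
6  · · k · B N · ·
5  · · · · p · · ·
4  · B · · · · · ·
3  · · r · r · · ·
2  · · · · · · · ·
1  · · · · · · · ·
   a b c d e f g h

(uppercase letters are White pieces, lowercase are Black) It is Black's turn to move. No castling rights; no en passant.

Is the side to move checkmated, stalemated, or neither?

neither

Black to move; black king on c6.
In check: no.
Legal moves for Black include: Kc7, Kb5, Re4, Rh3, Rg3, Rf3, Red3, Re2, Re1, Rc5, Rc4, Rcd3, Rb3, Ra3+, Rc2, Rc1, gxf6, g6, ... (list truncated; more exist).
Black has legal moves and is not in check → neither.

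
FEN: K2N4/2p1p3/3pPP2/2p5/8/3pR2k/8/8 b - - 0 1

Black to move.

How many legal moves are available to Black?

4

Black to move; king on h3.
In check: yes, from the white rook on e3.
Legal moves: Kh4, Kg4, Kh2, Kg2.
Count: 4.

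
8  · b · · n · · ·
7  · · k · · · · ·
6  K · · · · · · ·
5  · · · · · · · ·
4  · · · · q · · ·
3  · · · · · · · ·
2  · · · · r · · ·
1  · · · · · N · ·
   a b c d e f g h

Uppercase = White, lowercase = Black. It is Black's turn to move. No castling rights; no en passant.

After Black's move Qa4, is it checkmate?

yes

After Qa4: white king on a6; in check: yes, from the black queen on a4.
King squares — a5: attacked by Qa4; b5: attacked by Qa4; b6: attacked by Kc7; a7: attacked by Qa4; b7: attacked by Kc7.
White has no legal moves → checkmate.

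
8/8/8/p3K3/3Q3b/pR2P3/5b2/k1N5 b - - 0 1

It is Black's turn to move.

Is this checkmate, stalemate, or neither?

Black to move; black king on a1.
In check: yes, from the white queen on d4.
King squares — b1: attacked by Rb3; a2: attacked by Nc1; b2: attacked by Rb3.
Legal moves for Black: none.
In check with no legal moves → checkmate.

checkmate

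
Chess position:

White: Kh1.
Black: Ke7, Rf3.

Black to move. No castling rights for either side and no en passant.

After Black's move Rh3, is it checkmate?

no

After Rh3: white king on h1; in check: yes, from the black rook on h3.
White has 2 legal replies: Kg2, Kg1.
In check but a legal move exists → not checkmate.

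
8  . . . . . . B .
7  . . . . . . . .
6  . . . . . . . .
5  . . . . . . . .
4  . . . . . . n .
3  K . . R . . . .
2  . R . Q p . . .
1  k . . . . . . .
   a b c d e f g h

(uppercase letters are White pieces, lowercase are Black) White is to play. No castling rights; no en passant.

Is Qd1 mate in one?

no

After Qd1: black king on a1; in check: yes, from the white queen on d1.
Black has 4 legal replies: exd1=Q, exd1=R, exd1=B, exd1=N.
In check but a legal move exists → not checkmate.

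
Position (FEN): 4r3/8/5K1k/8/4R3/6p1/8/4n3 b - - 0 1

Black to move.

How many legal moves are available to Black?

Black to move; king on h6.
In check: no.
Legal moves: Rh8, Rg8, Rf8+, Rd8, Rc8, Rb8, Ra8, Re7, Re6+, Re5, Rxe4, Kh7, Kh5, Nf3, Nd3, Ng2, Nc2, g2.
Count: 18.

18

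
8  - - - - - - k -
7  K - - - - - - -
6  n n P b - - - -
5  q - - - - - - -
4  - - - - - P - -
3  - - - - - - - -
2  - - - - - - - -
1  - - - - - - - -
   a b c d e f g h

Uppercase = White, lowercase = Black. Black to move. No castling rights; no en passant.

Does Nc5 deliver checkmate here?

After Nc5: white king on a7; in check: yes, from the black queen on a5.
King squares — a6: attacked by Qa5; b6: attacked by Qa5; b7: attacked by Nc5; a8: attacked by Qa5; b8: attacked by Bd6.
White has no legal moves → checkmate.

yes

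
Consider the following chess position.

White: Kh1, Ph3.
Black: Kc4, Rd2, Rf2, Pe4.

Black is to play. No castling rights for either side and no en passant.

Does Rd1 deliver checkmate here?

yes

After Rd1: white king on h1; in check: yes, from the black rook on d1.
King squares — g1: attacked by Rd1; g2: attacked by Rf2; h2: attacked by Rf2.
White has no legal moves → checkmate.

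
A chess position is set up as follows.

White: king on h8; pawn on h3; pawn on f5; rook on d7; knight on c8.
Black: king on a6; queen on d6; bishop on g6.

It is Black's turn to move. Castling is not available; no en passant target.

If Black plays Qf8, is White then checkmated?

After Qf8: white king on h8; in check: yes, from the black queen on f8.
King squares — g7: attacked by Qf8; h7: attacked by Bg6; g8: attacked by Qf8.
White has no legal moves → checkmate.

yes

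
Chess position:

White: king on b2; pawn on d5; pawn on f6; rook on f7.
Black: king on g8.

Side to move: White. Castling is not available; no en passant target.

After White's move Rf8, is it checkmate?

After Rf8: black king on g8; in check: yes, from the white rook on f8.
Black has 2 legal replies: Kxf8, Kh7.
In check but a legal move exists → not checkmate.

no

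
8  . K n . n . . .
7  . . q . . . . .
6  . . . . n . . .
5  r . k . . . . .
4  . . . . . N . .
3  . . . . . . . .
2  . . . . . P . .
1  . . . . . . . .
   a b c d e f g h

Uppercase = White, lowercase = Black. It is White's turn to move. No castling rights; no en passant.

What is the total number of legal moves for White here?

0

White to move; king on b8.
In check: yes, from the black queen on c7.
Legal moves: none.
Count: 0.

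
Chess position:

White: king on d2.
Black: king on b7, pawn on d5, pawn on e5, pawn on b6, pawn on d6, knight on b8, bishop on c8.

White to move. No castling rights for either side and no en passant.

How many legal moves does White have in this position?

White to move; king on d2.
In check: no.
Legal moves: Ke3, Kd3, Kc3, Ke2, Kc2, Ke1, Kd1, Kc1.
Count: 8.

8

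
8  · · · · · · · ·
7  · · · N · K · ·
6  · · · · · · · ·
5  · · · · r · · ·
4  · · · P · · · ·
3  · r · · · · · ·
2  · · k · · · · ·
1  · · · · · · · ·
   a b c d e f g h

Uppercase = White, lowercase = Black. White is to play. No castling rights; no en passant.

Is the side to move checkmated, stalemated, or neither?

White to move; white king on f7.
In check: no.
Legal moves for White: Kg8, Kf8, Kg7, Kg6, Kf6, Nf8, Nb8, Nf6, Nb6, Nxe5, Nc5, dxe5, d5.
White has 13 legal moves and is not in check → neither.

neither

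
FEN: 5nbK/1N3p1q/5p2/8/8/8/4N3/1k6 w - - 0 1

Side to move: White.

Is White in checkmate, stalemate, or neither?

White to move; white king on h8.
In check: yes, from the black queen on h7.
King squares — g7: attacked by Qh7; h7: attacked by Nf8; g8: attacked by Qh7.
Legal moves for White: none.
In check with no legal moves → checkmate.

checkmate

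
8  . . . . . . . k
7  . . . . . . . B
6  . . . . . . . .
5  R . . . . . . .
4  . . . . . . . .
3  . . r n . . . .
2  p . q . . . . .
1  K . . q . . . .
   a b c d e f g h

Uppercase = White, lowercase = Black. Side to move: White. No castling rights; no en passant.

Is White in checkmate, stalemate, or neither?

checkmate

White to move; white king on a1.
In check: yes, from the black queen on d1.
King squares — b1: attacked by Qd1; a2: attacked by Qc2; b2: attacked by Qc2.
Legal moves for White: none.
In check with no legal moves → checkmate.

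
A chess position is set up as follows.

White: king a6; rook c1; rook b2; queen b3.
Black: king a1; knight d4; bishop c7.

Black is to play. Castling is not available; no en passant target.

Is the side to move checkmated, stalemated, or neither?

checkmate

Black to move; black king on a1.
In check: yes, from the white rook on c1.
King squares — b1: attacked by Rc1; a2: attacked by Rb2; b2: attacked by Qb3.
Legal moves for Black: none.
In check with no legal moves → checkmate.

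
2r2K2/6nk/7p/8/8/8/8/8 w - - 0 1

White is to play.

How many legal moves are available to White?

White to move; king on f8.
In check: yes, from the black rook on c8.
Legal moves: Kf7, Ke7.
Count: 2.

2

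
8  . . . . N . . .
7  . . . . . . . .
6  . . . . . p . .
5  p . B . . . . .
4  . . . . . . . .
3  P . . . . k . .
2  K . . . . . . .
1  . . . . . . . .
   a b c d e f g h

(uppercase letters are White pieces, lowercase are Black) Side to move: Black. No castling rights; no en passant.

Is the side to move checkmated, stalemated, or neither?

neither

Black to move; black king on f3.
In check: no.
Legal moves for Black: Kg4, Kf4, Ke4, Kg3, Kg2, Ke2, f5, a4.
Black has 8 legal moves and is not in check → neither.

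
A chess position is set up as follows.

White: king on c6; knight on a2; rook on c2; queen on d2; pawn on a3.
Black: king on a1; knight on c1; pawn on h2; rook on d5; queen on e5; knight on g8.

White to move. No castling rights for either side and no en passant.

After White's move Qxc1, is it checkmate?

yes

After Qxc1: black king on a1; in check: yes, from the white queen on c1.
King squares — b1: attacked by Qc1; a2: attacked by Rc2; b2: attacked by Qc1.
Black has no legal moves → checkmate.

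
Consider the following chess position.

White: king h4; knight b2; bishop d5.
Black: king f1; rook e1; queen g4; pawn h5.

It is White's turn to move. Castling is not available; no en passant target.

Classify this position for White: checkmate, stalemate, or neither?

checkmate

White to move; white king on h4.
In check: yes, from the black queen on g4.
King squares — g3: attacked by Qg4; h3: attacked by Qg4; g4: attacked by Ph5; g5: attacked by Qg4; h5: attacked by Qg4.
Legal moves for White: none.
In check with no legal moves → checkmate.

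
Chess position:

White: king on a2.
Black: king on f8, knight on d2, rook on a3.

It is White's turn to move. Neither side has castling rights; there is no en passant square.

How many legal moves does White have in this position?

White to move; king on a2.
In check: yes, from the black rook on a3.
Legal moves: Kxa3, Kb2.
Count: 2.

2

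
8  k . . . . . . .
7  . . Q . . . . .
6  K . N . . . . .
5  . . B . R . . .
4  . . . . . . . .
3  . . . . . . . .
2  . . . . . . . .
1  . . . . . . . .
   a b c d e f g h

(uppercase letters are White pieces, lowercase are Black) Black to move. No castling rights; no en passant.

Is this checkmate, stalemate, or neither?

stalemate

Black to move; black king on a8.
In check: no.
King squares — a7: attacked by Bc5; b7: attacked by Ka6; b8: attacked by Nc6.
Legal moves for Black: none.
Not in check and no legal moves → stalemate.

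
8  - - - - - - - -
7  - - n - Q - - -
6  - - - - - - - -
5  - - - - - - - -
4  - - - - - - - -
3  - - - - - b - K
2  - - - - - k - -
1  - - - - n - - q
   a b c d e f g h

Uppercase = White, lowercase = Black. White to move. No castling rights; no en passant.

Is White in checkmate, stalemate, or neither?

White to move; white king on h3.
In check: yes, from the black queen on h1.
King squares — g2: attacked by Ne1; h2: attacked by Qh1; g3: attacked by Kf2; g4: attacked by Bf3; h4: attacked by Qh1.
Legal moves for White: none.
In check with no legal moves → checkmate.

checkmate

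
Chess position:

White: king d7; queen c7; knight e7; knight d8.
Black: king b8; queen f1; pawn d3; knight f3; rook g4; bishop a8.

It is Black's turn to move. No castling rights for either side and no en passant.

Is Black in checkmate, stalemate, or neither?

checkmate

Black to move; black king on b8.
In check: yes, from the white queen on c7.
King squares — a7: attacked by Qc7; b7: attacked by Qc7; c7: attacked by Kd7; a8: own bishop; c8: attacked by Qc7.
Legal moves for Black: none.
In check with no legal moves → checkmate.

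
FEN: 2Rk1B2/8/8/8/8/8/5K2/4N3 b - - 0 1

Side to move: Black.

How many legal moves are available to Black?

2

Black to move; king on d8.
In check: yes, from the white rook on c8.
Legal moves: Kxc8, Kd7.
Count: 2.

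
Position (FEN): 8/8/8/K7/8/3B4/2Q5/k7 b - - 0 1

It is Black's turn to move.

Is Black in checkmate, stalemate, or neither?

Black to move; black king on a1.
In check: no.
King squares — b1: attacked by Qc2; a2: attacked by Qc2; b2: attacked by Qc2.
Legal moves for Black: none.
Not in check and no legal moves → stalemate.

stalemate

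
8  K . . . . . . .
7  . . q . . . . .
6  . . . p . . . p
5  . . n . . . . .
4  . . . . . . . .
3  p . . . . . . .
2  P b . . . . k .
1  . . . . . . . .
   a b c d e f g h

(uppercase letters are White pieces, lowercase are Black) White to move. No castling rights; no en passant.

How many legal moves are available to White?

White to move; king on a8.
In check: no.
Legal moves: none.
Count: 0.

0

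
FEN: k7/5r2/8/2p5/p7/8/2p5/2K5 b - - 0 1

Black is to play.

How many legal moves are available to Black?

Black to move; king on a8.
In check: no.
Legal moves: Kb8, Kb7, Ka7, Rf8, Rh7, Rg7, Re7, Rd7, Rc7, Rb7, Ra7, Rf6, Rf5, Rf4, Rf3, Rf2, Rf1+, c4, a3.
Count: 19.

19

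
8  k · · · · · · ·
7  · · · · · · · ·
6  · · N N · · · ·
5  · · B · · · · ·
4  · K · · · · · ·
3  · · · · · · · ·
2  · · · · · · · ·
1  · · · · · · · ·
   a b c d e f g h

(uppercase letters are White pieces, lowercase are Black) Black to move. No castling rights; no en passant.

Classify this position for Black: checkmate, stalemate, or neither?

stalemate

Black to move; black king on a8.
In check: no.
King squares — a7: attacked by Bc5; b7: attacked by Nd6; b8: attacked by Nc6.
Legal moves for Black: none.
Not in check and no legal moves → stalemate.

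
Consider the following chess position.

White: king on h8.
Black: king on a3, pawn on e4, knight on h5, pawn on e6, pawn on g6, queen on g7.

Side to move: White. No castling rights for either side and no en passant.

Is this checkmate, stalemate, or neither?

checkmate

White to move; white king on h8.
In check: yes, from the black queen on g7.
King squares — g7: attacked by Nh5; h7: attacked by Qg7; g8: attacked by Qg7.
Legal moves for White: none.
In check with no legal moves → checkmate.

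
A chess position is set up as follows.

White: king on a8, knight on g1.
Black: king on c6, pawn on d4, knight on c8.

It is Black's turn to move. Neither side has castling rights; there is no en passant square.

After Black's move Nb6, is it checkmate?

After Nb6: white king on a8; in check: yes, from the black knight on b6.
White has 2 legal replies: Kb8, Ka7.
In check but a legal move exists → not checkmate.

no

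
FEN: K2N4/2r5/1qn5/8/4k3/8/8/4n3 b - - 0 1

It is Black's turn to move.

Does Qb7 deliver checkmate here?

After Qb7: white king on a8; in check: yes, from the black queen on b7.
White has 1 legal reply: Nxb7.
In check but a legal move exists → not checkmate.

no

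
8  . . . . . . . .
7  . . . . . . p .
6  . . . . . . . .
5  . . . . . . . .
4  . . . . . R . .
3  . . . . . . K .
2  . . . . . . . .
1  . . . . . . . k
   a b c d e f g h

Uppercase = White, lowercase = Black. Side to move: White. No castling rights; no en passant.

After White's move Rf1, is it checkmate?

After Rf1: black king on h1; in check: yes, from the white rook on f1.
King squares — g1: attacked by Rf1; g2: attacked by Kg3; h2: attacked by Kg3.
Black has no legal moves → checkmate.

yes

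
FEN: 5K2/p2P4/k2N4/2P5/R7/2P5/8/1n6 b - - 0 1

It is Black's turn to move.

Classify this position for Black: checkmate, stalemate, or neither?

checkmate

Black to move; black king on a6.
In check: yes, from the white rook on a4.
King squares — a5: attacked by Ra4; b5: attacked by Nd6; b6: attacked by Pc5; a7: own pawn; b7: attacked by Nd6.
Legal moves for Black: none.
In check with no legal moves → checkmate.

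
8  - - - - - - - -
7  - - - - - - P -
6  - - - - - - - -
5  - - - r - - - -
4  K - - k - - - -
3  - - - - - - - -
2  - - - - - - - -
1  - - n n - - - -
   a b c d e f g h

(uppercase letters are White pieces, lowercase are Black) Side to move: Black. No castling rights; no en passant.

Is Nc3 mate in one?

no

After Nc3: white king on a4; in check: yes, from the black knight on c3.
White has 2 legal replies: Kb4, Ka3.
In check but a legal move exists → not checkmate.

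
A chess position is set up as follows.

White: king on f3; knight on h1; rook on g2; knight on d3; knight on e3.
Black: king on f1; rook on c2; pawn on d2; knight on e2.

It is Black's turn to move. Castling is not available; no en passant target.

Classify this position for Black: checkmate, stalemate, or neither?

Black to move; black king on f1.
In check: yes, from the white knight on e3.
King squares — e1: attacked by Nd3; g1: attacked by Rg2; e2: own knight; f2: attacked by Nh1; g2: attacked by Ne3.
Legal moves for Black: none.
In check with no legal moves → checkmate.

checkmate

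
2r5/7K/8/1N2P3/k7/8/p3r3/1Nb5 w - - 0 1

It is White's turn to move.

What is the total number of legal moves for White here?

White to move; king on h7.
In check: no.
Legal moves: Kg7, Kg6, Nc7, Na7, Nd6, Nd4, N5c3+, N5a3, N1c3+, N1a3, Nd2, e6.
Count: 12.

12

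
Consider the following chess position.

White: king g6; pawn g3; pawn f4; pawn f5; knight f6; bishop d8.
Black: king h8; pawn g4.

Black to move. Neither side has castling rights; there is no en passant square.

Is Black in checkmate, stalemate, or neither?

Black to move; black king on h8.
In check: no.
King squares — g7: attacked by Kg6; h7: attacked by Nf6; g8: attacked by Nf6.
Legal moves for Black: none.
Not in check and no legal moves → stalemate.

stalemate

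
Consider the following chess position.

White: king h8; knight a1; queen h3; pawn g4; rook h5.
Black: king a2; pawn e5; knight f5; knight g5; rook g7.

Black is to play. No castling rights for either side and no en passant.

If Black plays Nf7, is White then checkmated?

yes

After Nf7: white king on h8; in check: yes, from the black knight on f7.
King squares — g7: attacked by Nf5; h7: attacked by Rg7; g8: attacked by Rg7.
White has no legal moves → checkmate.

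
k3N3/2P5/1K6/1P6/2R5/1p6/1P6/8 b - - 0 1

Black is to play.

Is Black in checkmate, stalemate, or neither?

stalemate

Black to move; black king on a8.
In check: no.
King squares — a7: attacked by Kb6; b7: attacked by Kb6; b8: attacked by Pc7.
Legal moves for Black: none.
Not in check and no legal moves → stalemate.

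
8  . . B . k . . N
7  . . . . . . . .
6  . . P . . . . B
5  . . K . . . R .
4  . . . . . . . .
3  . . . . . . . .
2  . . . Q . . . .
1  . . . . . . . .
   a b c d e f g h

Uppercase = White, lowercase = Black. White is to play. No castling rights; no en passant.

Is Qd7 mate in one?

After Qd7: black king on e8; in check: yes, from the white queen on d7.
King squares — d7: attacked by Pc6; e7: attacked by Qd7; f7: attacked by Qd7; d8: attacked by Qd7; f8: attacked by Bh6.
Black has no legal moves → checkmate.

yes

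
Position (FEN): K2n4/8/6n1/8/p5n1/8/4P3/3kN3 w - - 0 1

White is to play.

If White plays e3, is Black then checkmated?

no

After e3: black king on d1; in check: no.
Black is not in check, so this cannot be checkmate.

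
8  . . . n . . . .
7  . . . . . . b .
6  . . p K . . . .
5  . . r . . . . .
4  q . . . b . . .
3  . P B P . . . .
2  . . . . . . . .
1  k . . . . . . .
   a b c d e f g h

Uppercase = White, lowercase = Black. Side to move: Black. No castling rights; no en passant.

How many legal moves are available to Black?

4

Black to move; king on a1.
In check: yes, from the white bishop on c3.
Legal moves: Ka2, Kb1, Bxc3, Rxc3.
Count: 4.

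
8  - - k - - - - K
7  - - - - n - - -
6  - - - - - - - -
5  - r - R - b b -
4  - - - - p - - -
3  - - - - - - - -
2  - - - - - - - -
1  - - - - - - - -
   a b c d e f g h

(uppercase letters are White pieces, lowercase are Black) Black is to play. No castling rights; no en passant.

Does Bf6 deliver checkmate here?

After Bf6: white king on h8; in check: yes, from the black bishop on f6.
King squares — g7: attacked by Bf6; h7: attacked by Bf5; g8: attacked by Ne7.
White has no legal moves → checkmate.

yes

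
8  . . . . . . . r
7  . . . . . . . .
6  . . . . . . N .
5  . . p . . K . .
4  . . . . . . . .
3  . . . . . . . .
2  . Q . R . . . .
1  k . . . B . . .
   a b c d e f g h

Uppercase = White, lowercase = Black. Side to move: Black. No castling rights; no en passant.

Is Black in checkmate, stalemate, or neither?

checkmate

Black to move; black king on a1.
In check: yes, from the white queen on b2.
King squares — b1: attacked by Qb2; a2: attacked by Qb2; b2: attacked by Rd2.
Legal moves for Black: none.
In check with no legal moves → checkmate.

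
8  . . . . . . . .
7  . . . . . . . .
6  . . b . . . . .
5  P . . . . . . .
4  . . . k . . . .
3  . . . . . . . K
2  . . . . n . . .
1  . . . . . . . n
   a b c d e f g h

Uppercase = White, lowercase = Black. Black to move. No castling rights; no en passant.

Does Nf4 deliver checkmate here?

After Nf4: white king on h3; in check: yes, from the black knight on f4.
White has 3 legal replies: Kh4, Kg4, Kh2.
In check but a legal move exists → not checkmate.

no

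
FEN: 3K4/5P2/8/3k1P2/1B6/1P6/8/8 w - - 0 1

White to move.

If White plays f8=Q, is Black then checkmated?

After f8=Q: black king on d5; in check: no.
Black is not in check, so this cannot be checkmate.

no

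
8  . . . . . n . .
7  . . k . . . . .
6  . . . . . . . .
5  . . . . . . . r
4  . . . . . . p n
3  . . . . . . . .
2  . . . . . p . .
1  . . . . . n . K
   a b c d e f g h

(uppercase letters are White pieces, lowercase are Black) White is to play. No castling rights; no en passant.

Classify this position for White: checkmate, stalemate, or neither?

White to move; white king on h1.
In check: no.
King squares — g1: attacked by Pf2; g2: attacked by Nh4; h2: attacked by Nf1.
Legal moves for White: none.
Not in check and no legal moves → stalemate.

stalemate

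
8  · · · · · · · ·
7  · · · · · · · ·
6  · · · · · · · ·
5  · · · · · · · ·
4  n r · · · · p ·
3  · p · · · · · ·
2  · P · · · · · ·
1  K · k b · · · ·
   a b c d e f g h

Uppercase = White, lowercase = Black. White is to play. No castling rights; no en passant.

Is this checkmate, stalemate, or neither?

stalemate

White to move; white king on a1.
In check: no.
King squares — b1: attacked by Kc1; a2: attacked by Pb3; b2: own pawn.
Legal moves for White: none.
Not in check and no legal moves → stalemate.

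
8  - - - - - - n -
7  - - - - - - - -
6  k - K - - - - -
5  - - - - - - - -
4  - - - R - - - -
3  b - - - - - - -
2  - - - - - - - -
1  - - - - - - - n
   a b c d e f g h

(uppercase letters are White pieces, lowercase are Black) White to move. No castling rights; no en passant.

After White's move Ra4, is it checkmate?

After Ra4: black king on a6; in check: yes, from the white rook on a4.
King squares — a5: attacked by Ra4; b5: attacked by Kc6; b6: attacked by Kc6; a7: attacked by Ra4; b7: attacked by Kc6.
Black has no legal moves → checkmate.

yes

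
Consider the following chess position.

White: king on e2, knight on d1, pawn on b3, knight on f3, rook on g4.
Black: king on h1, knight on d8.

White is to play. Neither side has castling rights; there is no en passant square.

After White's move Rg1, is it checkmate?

yes

After Rg1: black king on h1; in check: yes, from the white rook on g1.
King squares — g1: attacked by Nf3; g2: attacked by Rg1; h2: attacked by Nf3.
Black has no legal moves → checkmate.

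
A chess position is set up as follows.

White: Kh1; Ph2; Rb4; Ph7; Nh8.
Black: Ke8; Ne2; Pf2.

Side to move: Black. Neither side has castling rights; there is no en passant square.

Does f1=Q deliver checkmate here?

yes

After f1=Q: white king on h1; in check: yes, from the black queen on f1.
King squares — g1: attacked by Qf1; g2: attacked by Qf1; h2: own pawn.
White has no legal moves → checkmate.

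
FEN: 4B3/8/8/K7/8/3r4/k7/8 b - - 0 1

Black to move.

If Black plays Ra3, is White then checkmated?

no

After Ra3: white king on a5; in check: yes, from the black rook on a3.
White has 4 legal replies: Kb6, Kb5, Kb4, Ba4.
In check but a legal move exists → not checkmate.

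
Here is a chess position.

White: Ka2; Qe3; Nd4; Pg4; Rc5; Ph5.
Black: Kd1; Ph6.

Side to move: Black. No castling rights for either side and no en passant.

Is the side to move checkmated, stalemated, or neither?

stalemate

Black to move; black king on d1.
In check: no.
King squares — c1: attacked by Qe3; e1: attacked by Qe3; c2: attacked by Nd4; d2: attacked by Qe3; e2: attacked by Qe3.
Legal moves for Black: none.
Not in check and no legal moves → stalemate.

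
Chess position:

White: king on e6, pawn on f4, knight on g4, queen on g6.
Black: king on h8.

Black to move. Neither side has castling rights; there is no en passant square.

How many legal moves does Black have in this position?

Black to move; king on h8.
In check: no.
Legal moves: none.
Count: 0.

0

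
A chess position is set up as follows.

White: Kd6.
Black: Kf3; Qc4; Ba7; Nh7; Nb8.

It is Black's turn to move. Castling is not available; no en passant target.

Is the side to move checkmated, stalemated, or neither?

Black to move; black king on f3.
In check: no.
Legal moves for Black include: Nd7, Nc6, Na6, Nf8, Nf6, Ng5, Bb6, Bc5+, Bd4, Be3, Bf2, Bg1, Qg8, Qc8, Qf7, Qc7+, Qe6+, Qc6+, ... (list truncated; more exist).
Black has legal moves and is not in check → neither.

neither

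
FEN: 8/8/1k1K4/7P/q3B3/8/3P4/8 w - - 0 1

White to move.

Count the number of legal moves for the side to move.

White to move; king on d6.
In check: no.
Legal moves: Ke7, Ke6, Ke5, Kd5, Ba8, Bh7, Bb7, Bg6, Bc6, Bf5, Bd5, Bf3, Bd3, Bg2, Bc2, Bh1, Bb1, h6, d3, d4.
Count: 20.

20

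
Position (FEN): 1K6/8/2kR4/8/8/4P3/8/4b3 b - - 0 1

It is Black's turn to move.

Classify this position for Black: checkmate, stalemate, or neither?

neither

Black to move; black king on c6.
In check: yes, from the white rook on d6.
King squares — b5: available; c5: available; d5: attacked by Rd6; b6: attacked by Rd6; d6: available; b7: attacked by Kb8; c7: attacked by Kb8; d7: attacked by Rd6.
Legal moves for Black: Kxd6, Kc5, Kb5.
Black is in check but has 3 legal moves → neither.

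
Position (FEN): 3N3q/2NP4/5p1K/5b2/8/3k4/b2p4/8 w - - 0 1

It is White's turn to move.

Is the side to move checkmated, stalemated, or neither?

checkmate

White to move; white king on h6.
In check: yes, from the black queen on h8.
King squares — g5: attacked by Pf6; h5: attacked by Qh8; g6: attacked by Bf5; g7: attacked by Qh8; h7: attacked by Bf5.
Legal moves for White: none.
In check with no legal moves → checkmate.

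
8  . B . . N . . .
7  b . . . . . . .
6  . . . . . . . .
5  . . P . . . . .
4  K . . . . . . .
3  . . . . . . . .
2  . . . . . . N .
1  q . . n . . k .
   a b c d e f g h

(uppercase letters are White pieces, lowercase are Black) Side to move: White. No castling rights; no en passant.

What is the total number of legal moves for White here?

3

White to move; king on a4.
In check: yes, from the black queen on a1.
Legal moves: Kb5, Kb4, Kb3.
Count: 3.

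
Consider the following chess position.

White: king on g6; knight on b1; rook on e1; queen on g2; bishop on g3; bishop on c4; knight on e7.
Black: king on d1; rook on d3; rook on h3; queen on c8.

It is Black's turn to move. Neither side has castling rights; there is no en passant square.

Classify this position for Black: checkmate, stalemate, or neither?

Black to move; black king on d1.
In check: yes, from the white rook on e1.
King squares — c1: attacked by Re1; e1: attacked by Bg3; c2: attacked by Qg2; d2: attacked by Nb1; e2: attacked by Re1.
Legal moves for Black: none.
In check with no legal moves → checkmate.

checkmate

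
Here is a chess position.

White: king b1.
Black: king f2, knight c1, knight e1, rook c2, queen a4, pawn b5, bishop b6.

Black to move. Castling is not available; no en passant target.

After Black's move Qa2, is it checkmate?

After Qa2: white king on b1; in check: yes, from the black queen on a2.
King squares — a1: attacked by Qa2; c1: attacked by Rc2; a2: attacked by Nc1; b2: attacked by Qa2; c2: attacked by Ne1.
White has no legal moves → checkmate.

yes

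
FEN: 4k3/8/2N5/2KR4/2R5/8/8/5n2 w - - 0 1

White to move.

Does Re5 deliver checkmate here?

no

After Re5: black king on e8; in check: yes, from the white rook on e5.
Black has 3 legal replies: Kf8, Kf7, Kd7.
In check but a legal move exists → not checkmate.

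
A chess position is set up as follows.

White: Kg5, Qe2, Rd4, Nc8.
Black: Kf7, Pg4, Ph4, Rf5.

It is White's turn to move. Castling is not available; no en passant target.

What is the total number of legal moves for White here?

White to move; king on g5.
In check: yes, from the black rook on f5.
Legal moves: Kh6, Kxf5, Kxh4, Kxg4.
Count: 4.

4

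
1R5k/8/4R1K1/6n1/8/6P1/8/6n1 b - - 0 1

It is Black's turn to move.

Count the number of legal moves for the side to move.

0

Black to move; king on h8.
In check: yes, from the white rook on b8.
Legal moves: none.
Count: 0.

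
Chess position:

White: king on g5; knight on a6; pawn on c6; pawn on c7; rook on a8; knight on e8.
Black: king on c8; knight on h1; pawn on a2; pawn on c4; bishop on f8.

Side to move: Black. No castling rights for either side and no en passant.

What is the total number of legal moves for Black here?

0

Black to move; king on c8.
In check: yes, from the white rook on a8.
Legal moves: none.
Count: 0.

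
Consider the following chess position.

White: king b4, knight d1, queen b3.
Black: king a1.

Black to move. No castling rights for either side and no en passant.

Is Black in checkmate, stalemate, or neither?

stalemate

Black to move; black king on a1.
In check: no.
King squares — b1: attacked by Qb3; a2: attacked by Qb3; b2: attacked by Nd1.
Legal moves for Black: none.
Not in check and no legal moves → stalemate.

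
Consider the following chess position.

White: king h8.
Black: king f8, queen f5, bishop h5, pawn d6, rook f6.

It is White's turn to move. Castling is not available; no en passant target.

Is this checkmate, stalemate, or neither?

stalemate

White to move; white king on h8.
In check: no.
King squares — g7: attacked by Kf8; h7: attacked by Qf5; g8: attacked by Kf8.
Legal moves for White: none.
Not in check and no legal moves → stalemate.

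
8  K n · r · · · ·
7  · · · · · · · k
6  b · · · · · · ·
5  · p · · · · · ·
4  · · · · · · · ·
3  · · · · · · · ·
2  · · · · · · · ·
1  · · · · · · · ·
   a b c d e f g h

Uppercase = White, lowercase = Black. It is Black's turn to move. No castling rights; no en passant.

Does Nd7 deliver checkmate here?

After Nd7: white king on a8; in check: yes, from the black rook on d8.
White has 1 legal reply: Ka7.
In check but a legal move exists → not checkmate.

no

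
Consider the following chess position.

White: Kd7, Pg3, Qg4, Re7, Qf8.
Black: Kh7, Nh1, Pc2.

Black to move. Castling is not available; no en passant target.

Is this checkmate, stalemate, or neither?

Black to move; black king on h7.
In check: yes, from the white rook on e7.
King squares — g6: attacked by Qg4; h6: attacked by Qf8; g7: attacked by Qg4; g8: attacked by Qg4; h8: attacked by Qf8.
Legal moves for Black: none.
In check with no legal moves → checkmate.

checkmate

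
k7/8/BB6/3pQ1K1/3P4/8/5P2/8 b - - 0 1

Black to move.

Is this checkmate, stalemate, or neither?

stalemate

Black to move; black king on a8.
In check: no.
King squares — a7: attacked by Bb6; b7: attacked by Ba6; b8: attacked by Qe5.
Legal moves for Black: none.
Not in check and no legal moves → stalemate.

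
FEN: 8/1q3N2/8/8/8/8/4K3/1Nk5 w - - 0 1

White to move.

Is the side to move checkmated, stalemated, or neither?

neither

White to move; white king on e2.
In check: no.
Legal moves for White: Nh8, Nd8, Nh6, Nd6, Ng5, Ne5, Ke3, Kd3, Kf2, Kf1, Ke1, Nc3, Na3, Nd2.
White has 14 legal moves and is not in check → neither.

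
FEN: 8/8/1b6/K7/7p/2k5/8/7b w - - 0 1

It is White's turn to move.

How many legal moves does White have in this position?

4

White to move; king on a5.
In check: yes, from the black bishop on b6.
Legal moves: Kxb6, Ka6, Kb5, Ka4.
Count: 4.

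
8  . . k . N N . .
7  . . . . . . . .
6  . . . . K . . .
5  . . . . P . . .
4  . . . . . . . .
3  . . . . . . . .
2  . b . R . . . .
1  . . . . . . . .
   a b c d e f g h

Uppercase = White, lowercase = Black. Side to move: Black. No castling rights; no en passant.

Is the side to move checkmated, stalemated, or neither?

neither

Black to move; black king on c8.
In check: no.
Legal moves for Black: Kb8, Kb7, Bxe5, Bd4, Bc3, Ba3, Bc1, Ba1.
Black has 8 legal moves and is not in check → neither.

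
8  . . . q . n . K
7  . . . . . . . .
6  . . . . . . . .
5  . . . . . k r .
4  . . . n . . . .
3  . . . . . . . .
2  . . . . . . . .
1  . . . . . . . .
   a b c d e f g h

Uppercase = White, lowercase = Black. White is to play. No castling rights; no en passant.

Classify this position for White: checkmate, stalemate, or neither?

White to move; white king on h8.
In check: no.
King squares — g7: attacked by Rg5; h7: attacked by Nf8; g8: attacked by Rg5.
Legal moves for White: none.
Not in check and no legal moves → stalemate.

stalemate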